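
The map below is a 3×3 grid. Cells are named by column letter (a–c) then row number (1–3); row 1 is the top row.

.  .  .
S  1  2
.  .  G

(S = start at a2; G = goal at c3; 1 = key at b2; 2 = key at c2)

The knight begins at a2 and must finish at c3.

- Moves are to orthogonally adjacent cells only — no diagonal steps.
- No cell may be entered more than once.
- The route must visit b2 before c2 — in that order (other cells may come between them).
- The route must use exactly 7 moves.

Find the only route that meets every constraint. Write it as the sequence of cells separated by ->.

a2 -> a3 -> b3 -> b2 -> b1 -> c1 -> c2 -> c3

The waypoints must appear in the order b2, c2, with no cell reused.
Route from a2: down 1 to a3, right 1 to b3, up 2 to b1, right 1 to c1, down 2 to c3 — 7 moves in all.
Check: order respected (1 at step 3, 2 at step 6); 7 moves as required.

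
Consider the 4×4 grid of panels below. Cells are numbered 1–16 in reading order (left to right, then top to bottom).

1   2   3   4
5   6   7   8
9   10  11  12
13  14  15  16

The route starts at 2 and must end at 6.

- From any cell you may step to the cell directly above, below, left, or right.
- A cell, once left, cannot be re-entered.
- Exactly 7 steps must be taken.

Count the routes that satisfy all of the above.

Need simple routes of exactly 7 moves from 2 to 6 (Manhattan distance 1, so 3 moves are spent on a detour and 3 undoing it).
Enumerating: 2 1 5 9 13 14 10 6 | 2 1 5 9 10 11 7 6 | 2 3 7 11 15 14 10 6 | 2 3 7 11 10 9 5 6 | 2 3 7 8 12 11 10 6 | 2 3 4 8 12 11 7 6 | 2 3 4 8 12 11 10 6 | 2 3 4 8 7 11 10 6.
That gives 8 routes.

8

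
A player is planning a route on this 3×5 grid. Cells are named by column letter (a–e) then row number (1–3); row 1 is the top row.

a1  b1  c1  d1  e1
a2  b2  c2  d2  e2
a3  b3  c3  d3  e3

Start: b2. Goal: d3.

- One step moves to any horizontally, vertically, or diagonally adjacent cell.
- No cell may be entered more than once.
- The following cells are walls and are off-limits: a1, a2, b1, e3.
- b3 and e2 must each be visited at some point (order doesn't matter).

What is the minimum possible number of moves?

5

Any route passes through b3 and e2 in some order between b2 and d3. Summing Chebyshev distances along each leg and taking the cheapest ordering (b2 → b3 → e2 → d3) gives a lower bound of 1 + 3 + 1 = 5 moves.
A route of 5 moves achieves this: b2 → b3 → c2 → d1 → e2 → d3.
Since 5 matches the lower bound, it is optimal.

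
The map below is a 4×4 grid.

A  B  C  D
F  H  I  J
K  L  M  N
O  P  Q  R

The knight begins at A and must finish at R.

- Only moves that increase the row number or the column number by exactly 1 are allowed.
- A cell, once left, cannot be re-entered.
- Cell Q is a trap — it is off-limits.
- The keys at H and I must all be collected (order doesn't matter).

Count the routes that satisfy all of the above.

A right/down-only route from A to R makes exactly 3 down-moves and 3 right-moves in some order.
With no other constraints that would be C(6,3) = 20 routes.
A monotone route can only reach the required cells in the order H, I, so split there and multiply the segment counts (each segment already excludes blocked cells): A→H: 2; H→I: 1; I→R: 2; product = 4.
That gives 4 routes.

4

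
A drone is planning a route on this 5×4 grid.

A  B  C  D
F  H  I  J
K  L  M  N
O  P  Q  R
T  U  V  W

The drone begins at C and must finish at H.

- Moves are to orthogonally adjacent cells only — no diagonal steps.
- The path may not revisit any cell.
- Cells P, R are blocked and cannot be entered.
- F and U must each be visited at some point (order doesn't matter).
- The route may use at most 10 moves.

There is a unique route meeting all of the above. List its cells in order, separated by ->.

The 10-move cap with required stops at F, U leaves no slack for detours.
Route from C: 4× down (reaching V), 2× left (reaching T), 3× up (reaching F), right to H — 10 moves in all.
Check: all required cells visited; 10 ≤ 10 moves.

C -> I -> M -> Q -> V -> U -> T -> O -> K -> F -> H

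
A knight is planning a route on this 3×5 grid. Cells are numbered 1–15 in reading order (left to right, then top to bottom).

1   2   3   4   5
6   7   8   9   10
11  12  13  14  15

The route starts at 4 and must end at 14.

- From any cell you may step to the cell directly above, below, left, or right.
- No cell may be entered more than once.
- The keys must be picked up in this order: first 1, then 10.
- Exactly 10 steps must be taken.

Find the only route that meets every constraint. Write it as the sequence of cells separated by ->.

4 -> 3 -> 2 -> 1 -> 6 -> 7 -> 8 -> 9 -> 10 -> 15 -> 14

The waypoints must appear in the order 1, 10, with no cell reused.
Route from 4: left 3 to 1, down 1 to 6, right 4 to 10, down 1 to 15, left 1 to 14 — 10 moves in all.
Check: order respected (1 at step 3, 10 at step 8); 10 moves as required.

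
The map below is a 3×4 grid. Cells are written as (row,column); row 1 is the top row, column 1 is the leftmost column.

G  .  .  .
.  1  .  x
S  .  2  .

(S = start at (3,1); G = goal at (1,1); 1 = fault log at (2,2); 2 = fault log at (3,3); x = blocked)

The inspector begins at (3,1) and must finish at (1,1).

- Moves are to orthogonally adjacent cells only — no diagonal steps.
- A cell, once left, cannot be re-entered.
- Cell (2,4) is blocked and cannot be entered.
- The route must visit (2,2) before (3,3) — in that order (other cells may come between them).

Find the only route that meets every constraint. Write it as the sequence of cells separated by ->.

(3,1) -> (2,1) -> (2,2) -> (3,2) -> (3,3) -> (2,3) -> (1,3) -> (1,2) -> (1,1)

The waypoints must appear in the order (2,2), (3,3), with no cell reused.
Route from (3,1): up 1 to (2,1), right 1 to (2,2), down 1 to (3,2), right 1 to (3,3), up 2 to (1,3), left 2 to (1,1) — 8 moves in all.
Check: order respected (1 at step 2, 2 at step 4).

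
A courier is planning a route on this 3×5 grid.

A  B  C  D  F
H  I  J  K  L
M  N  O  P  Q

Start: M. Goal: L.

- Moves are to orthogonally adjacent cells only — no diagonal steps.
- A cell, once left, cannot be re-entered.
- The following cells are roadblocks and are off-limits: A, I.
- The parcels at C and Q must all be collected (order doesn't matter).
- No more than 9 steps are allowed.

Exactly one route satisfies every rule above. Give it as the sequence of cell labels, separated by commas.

Any route must reach C and Q and still end at L within 9 moves, so the order of the required stops is forced.
Route from M: 2× right (reaching O), 2× up (reaching C), right to D, 2× down (reaching P), right to Q, up to L — 9 moves in all.
Check: all required cells visited; 9 ≤ 9 moves.

M, N, O, J, C, D, K, P, Q, L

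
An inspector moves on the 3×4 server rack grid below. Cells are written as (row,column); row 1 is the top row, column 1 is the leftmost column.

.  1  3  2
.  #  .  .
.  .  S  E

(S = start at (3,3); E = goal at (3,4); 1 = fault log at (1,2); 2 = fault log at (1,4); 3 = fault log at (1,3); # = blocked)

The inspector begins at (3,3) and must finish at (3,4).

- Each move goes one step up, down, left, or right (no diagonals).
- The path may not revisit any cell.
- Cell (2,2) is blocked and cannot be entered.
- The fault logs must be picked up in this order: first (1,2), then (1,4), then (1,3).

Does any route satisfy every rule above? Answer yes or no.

Ignoring the required order, 1 revisit-free route from (3,3) to (3,4) passes through all of (1,2), (1,4), and (1,3); the waypoint orders that occur are (1,2) → (1,3) → (1,4) (1) — never (1,2) → (1,4) → (1,3).

no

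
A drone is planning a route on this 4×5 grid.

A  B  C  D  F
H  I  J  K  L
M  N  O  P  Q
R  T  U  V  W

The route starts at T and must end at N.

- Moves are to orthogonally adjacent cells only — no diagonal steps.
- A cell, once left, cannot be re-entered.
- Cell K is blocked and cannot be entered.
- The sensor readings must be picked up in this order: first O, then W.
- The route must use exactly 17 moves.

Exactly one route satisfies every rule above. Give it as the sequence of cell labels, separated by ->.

The waypoints must appear in the order O, W, with no cell reused.
Route from T: right to U, up to O, right to P, down to V, right to W, 3× up (reaching F), 2× left (reaching C), down to J, left to I, up to B, left to A, 2× down (reaching M), right to N — 17 moves in all.
Check: order respected (O at step 2, W at step 5); 17 moves as required.

T -> U -> O -> P -> V -> W -> Q -> L -> F -> D -> C -> J -> I -> B -> A -> H -> M -> N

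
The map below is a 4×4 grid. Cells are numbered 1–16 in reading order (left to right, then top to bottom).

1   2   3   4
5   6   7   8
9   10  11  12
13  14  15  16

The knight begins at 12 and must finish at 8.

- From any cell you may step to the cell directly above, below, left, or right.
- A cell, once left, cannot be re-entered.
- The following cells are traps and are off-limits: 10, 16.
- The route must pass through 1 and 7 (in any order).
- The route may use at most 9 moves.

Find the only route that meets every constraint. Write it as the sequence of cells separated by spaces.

Any route must reach 1 and 7 and still end at 8 within 9 moves, so the order of the required stops is forced.
Route from 12: left 1 to 11, up 1 to 7, left 2 to 5, up 1 to 1, right 3 to 4, down 1 to 8 — 9 moves in all.
Check: all required cells visited; 9 ≤ 9 moves.

12 11 7 6 5 1 2 3 4 8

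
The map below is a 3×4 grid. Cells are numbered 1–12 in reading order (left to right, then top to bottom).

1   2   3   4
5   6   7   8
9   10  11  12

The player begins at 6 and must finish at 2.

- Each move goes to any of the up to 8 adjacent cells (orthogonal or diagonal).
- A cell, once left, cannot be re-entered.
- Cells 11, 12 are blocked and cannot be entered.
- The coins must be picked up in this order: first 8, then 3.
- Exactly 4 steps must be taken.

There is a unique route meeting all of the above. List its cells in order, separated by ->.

6 -> 7 -> 8 -> 3 -> 2

The waypoints must appear in the order 8, 3, with no cell reused.
Route from 6: right 2 to 8, up-left 1 to 3, left 1 to 2 — 4 moves in all.
Check: order respected (8 at step 2, 3 at step 3); 4 moves as required.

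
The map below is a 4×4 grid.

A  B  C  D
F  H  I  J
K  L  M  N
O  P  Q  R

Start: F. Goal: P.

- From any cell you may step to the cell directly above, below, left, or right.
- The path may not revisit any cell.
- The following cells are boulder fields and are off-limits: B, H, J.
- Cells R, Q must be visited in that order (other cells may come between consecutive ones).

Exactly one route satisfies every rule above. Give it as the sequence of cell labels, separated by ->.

F -> K -> L -> M -> N -> R -> Q -> P

The waypoints must appear in the order R, Q, with no cell reused.
Route from F: down 1 to K, right 3 to N, down 1 to R, left 2 to P — 7 moves in all.
Check: order respected (R at step 5, Q at step 6).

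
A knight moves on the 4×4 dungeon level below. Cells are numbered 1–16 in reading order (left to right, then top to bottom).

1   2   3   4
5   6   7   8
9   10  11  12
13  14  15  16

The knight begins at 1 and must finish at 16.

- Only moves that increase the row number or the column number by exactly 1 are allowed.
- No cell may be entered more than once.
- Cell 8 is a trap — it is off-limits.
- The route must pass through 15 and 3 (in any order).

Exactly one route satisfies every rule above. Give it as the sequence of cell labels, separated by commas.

1, 2, 3, 7, 11, 15, 16

Moves only go right or down, so the column and row indices never decrease.
Route from 1: 2× right (reaching 3), 3× down (reaching 15), right to 16 — 6 moves in all.
Check: all required cells visited.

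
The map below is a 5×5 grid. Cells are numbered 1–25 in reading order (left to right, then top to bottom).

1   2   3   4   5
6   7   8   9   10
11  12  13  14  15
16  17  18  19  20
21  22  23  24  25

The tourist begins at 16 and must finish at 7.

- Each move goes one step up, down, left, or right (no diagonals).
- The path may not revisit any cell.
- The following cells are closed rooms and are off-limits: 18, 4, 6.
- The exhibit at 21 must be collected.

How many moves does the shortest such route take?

Any route passes through 21 somewhere between 16 and 7. Summing Manhattan distances along the two legs (16 → 21 → 7) gives a lower bound of 1 + 4 = 5 moves.
A route of 5 moves achieves this: 16 → 21 → 22 → 17 → 12 → 7.
Since 5 matches the lower bound, it is optimal.

5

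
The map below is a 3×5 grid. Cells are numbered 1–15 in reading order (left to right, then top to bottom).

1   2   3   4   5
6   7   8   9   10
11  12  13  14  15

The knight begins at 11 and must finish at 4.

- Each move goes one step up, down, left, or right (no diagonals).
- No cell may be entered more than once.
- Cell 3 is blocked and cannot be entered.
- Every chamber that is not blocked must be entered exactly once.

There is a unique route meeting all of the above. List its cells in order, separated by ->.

11 -> 6 -> 1 -> 2 -> 7 -> 12 -> 13 -> 8 -> 9 -> 14 -> 15 -> 10 -> 5 -> 4

Need to visit all 14 open cells exactly once, starting at 11 and ending at 4.
Route from 11: up 2 to 1, right 1 to 2, down 2 to 12, right 1 to 13, up 1 to 8, right 1 to 9, down 1 to 14, right 1 to 15, up 2 to 5, left 1 to 4 — 13 moves in all.
Check: all 14 open cells covered.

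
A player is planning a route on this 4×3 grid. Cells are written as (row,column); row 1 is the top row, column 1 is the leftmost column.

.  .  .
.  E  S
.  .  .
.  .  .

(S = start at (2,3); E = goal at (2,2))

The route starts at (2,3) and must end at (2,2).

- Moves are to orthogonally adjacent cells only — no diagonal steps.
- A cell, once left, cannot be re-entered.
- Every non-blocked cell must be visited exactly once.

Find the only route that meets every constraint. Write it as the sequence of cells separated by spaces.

(2,3) (1,3) (1,2) (1,1) (2,1) (3,1) (4,1) (4,2) (4,3) (3,3) (3,2) (2,2)

Need to visit all 12 open cells exactly once, starting at (2,3) and ending at (2,2).
Cell (4,1) has only two open neighbours ((3,1) and (4,2)), so the path must pass straight through it: one of those is the cell it's entered from and the other is where it exits.
Route from (2,3): up to (1,3), 2× left (reaching (1,1)), 3× down (reaching (4,1)), 2× right (reaching (4,3)), up to (3,3), left to (3,2), up to (2,2) — 11 moves in all.
Check: all 12 open cells covered.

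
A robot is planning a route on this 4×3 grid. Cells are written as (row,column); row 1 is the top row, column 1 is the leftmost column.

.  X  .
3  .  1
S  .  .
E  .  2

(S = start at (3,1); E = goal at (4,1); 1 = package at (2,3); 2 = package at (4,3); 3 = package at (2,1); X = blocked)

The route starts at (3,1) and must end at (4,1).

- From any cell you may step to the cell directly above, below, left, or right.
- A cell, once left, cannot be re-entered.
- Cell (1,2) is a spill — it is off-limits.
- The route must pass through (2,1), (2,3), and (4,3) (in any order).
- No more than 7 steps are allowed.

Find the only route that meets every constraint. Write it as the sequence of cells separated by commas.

(3,1), (2,1), (2,2), (2,3), (3,3), (4,3), (4,2), (4,1)

Any route must reach (2,1), (2,3), and (4,3) and still end at (4,1) within 7 moves, so the order of the required stops is forced.
Route from (3,1): up to (2,1), 2× right (reaching (2,3)), 2× down (reaching (4,3)), 2× left (reaching (4,1)) — 7 moves in all.
Check: all required cells visited; 7 ≤ 7 moves.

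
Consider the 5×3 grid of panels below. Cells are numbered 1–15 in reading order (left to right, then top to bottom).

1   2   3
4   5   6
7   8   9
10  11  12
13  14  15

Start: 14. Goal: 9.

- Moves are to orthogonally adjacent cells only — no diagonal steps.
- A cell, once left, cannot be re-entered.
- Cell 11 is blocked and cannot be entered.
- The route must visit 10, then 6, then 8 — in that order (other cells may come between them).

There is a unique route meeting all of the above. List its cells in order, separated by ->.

14 -> 13 -> 10 -> 7 -> 4 -> 1 -> 2 -> 3 -> 6 -> 5 -> 8 -> 9

The waypoints must appear in the order 10, 6, 8, with no cell reused.
Route from 14: left 1 to 13, up 4 to 1, right 2 to 3, down 1 to 6, left 1 to 5, down 1 to 8, right 1 to 9 — 11 moves in all.
Check: order respected (10 at step 2, 6 at step 8, 8 at step 10).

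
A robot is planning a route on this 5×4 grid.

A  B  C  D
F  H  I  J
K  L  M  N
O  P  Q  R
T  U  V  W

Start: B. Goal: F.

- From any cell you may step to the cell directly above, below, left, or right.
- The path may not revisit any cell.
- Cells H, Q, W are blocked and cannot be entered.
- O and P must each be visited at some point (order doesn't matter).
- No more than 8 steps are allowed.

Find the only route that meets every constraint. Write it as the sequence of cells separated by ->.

The 8-move cap with required stops at O, P leaves no slack for detours.
Route from B: right to C, 2× down (reaching M), left to L, down to P, left to O, 2× up (reaching F) — 8 moves in all.
Check: all required cells visited; 8 ≤ 8 moves.

B -> C -> I -> M -> L -> P -> O -> K -> F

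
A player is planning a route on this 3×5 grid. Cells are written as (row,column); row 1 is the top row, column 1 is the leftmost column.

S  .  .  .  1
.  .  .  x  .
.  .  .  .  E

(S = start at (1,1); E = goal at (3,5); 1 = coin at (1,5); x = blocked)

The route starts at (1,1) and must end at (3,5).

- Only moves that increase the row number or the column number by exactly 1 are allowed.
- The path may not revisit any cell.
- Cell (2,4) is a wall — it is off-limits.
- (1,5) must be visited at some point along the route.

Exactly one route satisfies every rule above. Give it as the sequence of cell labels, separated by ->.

Moves only go right or down, so the column and row indices never decrease.
Route from (1,1): 4× right (reaching (1,5)), 2× down (reaching (3,5)) — 6 moves in all.
Check: all required cells visited.

(1,1) -> (1,2) -> (1,3) -> (1,4) -> (1,5) -> (2,5) -> (3,5)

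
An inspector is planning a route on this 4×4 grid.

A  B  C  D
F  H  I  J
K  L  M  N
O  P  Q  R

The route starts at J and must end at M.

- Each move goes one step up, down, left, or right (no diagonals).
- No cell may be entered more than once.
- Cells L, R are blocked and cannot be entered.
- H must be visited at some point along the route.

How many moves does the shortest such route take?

6

Any route passes through H somewhere between J and M. Summing Manhattan distances along the two legs (J → H → M) gives a lower bound of 2 + 2 = 4 moves.
The shortest route satisfying every rule uses 6 moves: J → D → C → B → H → I → M.
The bound of 4 isn't tight here; checking systematically, no route of length 4 through 5 satisfies every constraint, so 6 is the minimum.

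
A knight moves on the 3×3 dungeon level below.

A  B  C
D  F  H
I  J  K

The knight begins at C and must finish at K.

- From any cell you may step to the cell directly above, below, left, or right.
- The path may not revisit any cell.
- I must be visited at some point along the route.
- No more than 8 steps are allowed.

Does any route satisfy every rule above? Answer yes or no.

yes

One route that works: C → H → F → D → I → J → K.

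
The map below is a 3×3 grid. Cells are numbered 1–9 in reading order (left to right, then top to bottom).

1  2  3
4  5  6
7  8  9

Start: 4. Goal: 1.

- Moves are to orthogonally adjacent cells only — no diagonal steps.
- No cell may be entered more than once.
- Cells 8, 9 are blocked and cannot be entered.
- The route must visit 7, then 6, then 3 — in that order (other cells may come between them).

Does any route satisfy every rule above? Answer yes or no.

no

7 must be visited but has only one open neighbour (4), and it is neither the start nor the goal — the route would have to enter and leave through 4, re-entering it.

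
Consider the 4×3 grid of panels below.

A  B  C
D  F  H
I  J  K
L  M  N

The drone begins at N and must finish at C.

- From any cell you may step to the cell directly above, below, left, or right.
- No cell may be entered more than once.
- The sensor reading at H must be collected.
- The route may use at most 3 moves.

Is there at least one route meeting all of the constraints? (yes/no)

One route that works: N → K → H → C.

yes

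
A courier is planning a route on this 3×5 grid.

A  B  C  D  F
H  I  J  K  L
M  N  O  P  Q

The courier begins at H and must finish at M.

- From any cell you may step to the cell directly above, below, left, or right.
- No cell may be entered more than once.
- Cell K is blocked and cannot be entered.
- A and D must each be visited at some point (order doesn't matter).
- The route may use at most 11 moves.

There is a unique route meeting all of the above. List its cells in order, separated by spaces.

Any route must reach A and D and still end at M within 11 moves, so the order of the required stops is forced.
Route from H: up 1 to A, right 4 to F, down 2 to Q, left 4 to M — 11 moves in all.
Check: all required cells visited; 11 ≤ 11 moves.

H A B C D F L Q P O N M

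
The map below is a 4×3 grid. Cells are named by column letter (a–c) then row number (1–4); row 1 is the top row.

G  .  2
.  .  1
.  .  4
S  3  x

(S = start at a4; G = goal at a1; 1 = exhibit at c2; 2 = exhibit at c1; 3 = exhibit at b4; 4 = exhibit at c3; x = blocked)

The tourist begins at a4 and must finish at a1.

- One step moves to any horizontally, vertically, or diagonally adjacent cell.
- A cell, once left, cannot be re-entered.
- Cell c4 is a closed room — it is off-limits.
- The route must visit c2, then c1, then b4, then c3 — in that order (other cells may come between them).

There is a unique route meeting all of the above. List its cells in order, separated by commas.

a4, b3, c2, c1, b1, a2, a3, b4, c3, b2, a1

The waypoints must appear in the order c2, c1, b4, c3, with no cell reused.
Route from a4: up-right 2 to c2, up 1 to c1, left 1 to b1, down-left 1 to a2, down 1 to a3, down-right 1 to b4, up-right 1 to c3, up-left 2 to a1 — 10 moves in all.
Check: order respected (1 at step 2, 2 at step 3, 3 at step 7, 4 at step 8).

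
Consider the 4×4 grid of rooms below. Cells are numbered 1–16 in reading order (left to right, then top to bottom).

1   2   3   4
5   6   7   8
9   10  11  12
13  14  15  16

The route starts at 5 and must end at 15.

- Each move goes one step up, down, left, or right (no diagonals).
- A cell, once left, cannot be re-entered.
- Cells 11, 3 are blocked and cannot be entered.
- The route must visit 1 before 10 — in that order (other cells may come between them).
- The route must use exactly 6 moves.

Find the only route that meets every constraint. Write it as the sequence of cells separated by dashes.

The waypoints must appear in the order 1, 10, with no cell reused.
Route from 5: up to 1, right to 2, 3× down (reaching 14), right to 15 — 6 moves in all.
Check: order respected (1 at step 1, 10 at step 4); 6 moves as required.

5 - 1 - 2 - 6 - 10 - 14 - 15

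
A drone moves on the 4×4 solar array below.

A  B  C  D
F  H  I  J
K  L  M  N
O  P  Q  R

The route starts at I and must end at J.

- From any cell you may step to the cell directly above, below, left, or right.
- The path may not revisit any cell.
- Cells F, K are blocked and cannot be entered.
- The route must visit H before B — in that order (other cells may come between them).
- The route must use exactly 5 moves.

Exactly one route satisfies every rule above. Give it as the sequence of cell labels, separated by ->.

I -> H -> B -> C -> D -> J

The waypoints must appear in the order H, B, with no cell reused.
Route from I: left 1 to H, up 1 to B, right 2 to D, down 1 to J — 5 moves in all.
Check: order respected (H at step 1, B at step 2); 5 moves as required.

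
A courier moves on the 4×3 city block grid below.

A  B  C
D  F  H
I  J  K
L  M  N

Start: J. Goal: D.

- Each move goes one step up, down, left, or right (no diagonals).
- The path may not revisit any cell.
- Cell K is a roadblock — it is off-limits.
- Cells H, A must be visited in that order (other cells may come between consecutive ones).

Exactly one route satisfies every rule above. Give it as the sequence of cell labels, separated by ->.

The waypoints must appear in the order H, A, with no cell reused.
Route from J: up 1 to F, right 1 to H, up 1 to C, left 2 to A, down 1 to D — 6 moves in all.
Check: order respected (H at step 2, A at step 5).

J -> F -> H -> C -> B -> A -> D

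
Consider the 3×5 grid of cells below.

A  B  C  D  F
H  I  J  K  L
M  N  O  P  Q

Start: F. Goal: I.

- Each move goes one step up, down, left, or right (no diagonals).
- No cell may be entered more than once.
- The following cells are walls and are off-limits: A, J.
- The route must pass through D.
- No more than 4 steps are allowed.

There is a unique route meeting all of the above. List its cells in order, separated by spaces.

Any route must reach D and still end at I within 4 moves, so the order of the required stops is forced.
Route from F: 3× left (reaching B), down to I — 4 moves in all.
Check: all required cells visited; 4 ≤ 4 moves.

F D C B I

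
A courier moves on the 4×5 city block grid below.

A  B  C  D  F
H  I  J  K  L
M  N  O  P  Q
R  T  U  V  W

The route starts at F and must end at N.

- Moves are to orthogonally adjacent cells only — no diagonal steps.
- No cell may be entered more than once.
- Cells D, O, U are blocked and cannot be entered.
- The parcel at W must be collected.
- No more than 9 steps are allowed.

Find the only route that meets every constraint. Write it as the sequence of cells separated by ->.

Any route must reach W and still end at N within 9 moves, so the order of the required stops is forced.
Route from F: 3× down (reaching W), left to V, 2× up (reaching K), 2× left (reaching I), down to N — 9 moves in all.
Check: all required cells visited; 9 ≤ 9 moves.

F -> L -> Q -> W -> V -> P -> K -> J -> I -> N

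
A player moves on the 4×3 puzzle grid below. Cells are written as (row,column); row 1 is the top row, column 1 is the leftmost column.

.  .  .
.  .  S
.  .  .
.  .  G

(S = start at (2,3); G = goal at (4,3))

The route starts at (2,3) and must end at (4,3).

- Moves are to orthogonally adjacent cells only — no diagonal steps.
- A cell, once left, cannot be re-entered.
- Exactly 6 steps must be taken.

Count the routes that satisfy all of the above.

7

Need simple routes of exactly 6 moves from (2,3) to (4,3) (Manhattan distance 2, so 2 moves are spent on a detour and 2 undoing it).
Enumerating: (2,3) (1,3) (1,2) (2,2) (3,2) (4,2) (4,3) | (2,3) (1,3) (1,2) (2,2) (3,2) (3,3) (4,3) | (2,3) (3,3) (3,2) (3,1) (4,1) (4,2) (4,3) | (2,3) (2,2) (3,2) (3,1) (4,1) (4,2) (4,3) | (2,3) (2,2) (2,1) (3,1) (4,1) (4,2) (4,3) | (2,3) (2,2) (2,1) (3,1) (3,2) (4,2) (4,3) | (2,3) (2,2) (2,1) (3,1) (3,2) (3,3) (4,3).
That gives 7 routes.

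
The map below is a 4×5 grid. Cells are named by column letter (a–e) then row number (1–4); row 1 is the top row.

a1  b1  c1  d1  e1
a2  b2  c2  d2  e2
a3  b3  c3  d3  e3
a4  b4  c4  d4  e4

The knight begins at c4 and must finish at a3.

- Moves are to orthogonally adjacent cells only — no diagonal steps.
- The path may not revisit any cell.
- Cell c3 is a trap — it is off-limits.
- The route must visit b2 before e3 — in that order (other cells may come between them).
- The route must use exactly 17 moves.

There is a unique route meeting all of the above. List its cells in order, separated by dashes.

The waypoints must appear in the order b2, e3, with no cell reused.
Route from c4: left 1 to b4, up 2 to b2, right 2 to d2, down 2 to d4, right 1 to e4, up 3 to e1, left 4 to a1, down 2 to a3 — 17 moves in all.
Check: order respected (b2 at step 3, e3 at step 9); 17 moves as required.

c4 - b4 - b3 - b2 - c2 - d2 - d3 - d4 - e4 - e3 - e2 - e1 - d1 - c1 - b1 - a1 - a2 - a3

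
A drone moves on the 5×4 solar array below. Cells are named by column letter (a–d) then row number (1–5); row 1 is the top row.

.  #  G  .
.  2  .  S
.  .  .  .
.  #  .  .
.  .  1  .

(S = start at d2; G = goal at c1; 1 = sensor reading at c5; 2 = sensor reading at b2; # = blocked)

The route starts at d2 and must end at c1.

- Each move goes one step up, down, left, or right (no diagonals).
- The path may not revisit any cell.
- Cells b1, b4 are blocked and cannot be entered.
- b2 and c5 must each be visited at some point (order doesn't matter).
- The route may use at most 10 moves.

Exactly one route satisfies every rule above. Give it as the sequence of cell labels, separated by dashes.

d2 - d3 - d4 - d5 - c5 - c4 - c3 - b3 - b2 - c2 - c1

Any route must reach b2 and c5 and still end at c1 within 10 moves, so the order of the required stops is forced.
Route from d2: down 3 to d5, left 1 to c5, up 2 to c3, left 1 to b3, up 1 to b2, right 1 to c2, up 1 to c1 — 10 moves in all.
Check: all required cells visited; 10 ≤ 10 moves.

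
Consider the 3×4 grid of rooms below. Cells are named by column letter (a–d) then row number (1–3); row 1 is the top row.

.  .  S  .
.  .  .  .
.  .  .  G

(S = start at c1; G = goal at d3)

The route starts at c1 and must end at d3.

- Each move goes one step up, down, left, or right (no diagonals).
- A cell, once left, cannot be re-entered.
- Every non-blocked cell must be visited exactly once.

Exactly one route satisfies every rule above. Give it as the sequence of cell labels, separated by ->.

Need to visit all 12 open cells exactly once, starting at c1 and ending at d3.
Route from c1: right 1 to d1, down 1 to d2, left 2 to b2, up 1 to b1, left 1 to a1, down 2 to a3, right 3 to d3 — 11 moves in all.
Check: all 12 open cells covered.

c1 -> d1 -> d2 -> c2 -> b2 -> b1 -> a1 -> a2 -> a3 -> b3 -> c3 -> d3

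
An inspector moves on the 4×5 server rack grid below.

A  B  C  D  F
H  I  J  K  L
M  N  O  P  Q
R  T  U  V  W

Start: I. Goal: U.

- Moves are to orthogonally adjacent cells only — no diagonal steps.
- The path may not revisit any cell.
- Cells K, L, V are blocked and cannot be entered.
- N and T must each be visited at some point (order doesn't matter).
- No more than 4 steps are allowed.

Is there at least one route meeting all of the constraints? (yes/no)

One route that works: I → N → T → U.

yes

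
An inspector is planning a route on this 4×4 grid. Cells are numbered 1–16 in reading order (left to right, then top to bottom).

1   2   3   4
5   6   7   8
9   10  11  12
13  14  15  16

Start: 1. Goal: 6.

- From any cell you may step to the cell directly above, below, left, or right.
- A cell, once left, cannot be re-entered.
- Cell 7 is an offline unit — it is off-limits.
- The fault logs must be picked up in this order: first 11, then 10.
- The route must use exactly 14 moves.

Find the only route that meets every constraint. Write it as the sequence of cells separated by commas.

The waypoints must appear in the order 11, 10, with no cell reused.
Route from 1: right 3 to 4, down 3 to 16, left 1 to 15, up 1 to 11, left 1 to 10, down 1 to 14, left 1 to 13, up 2 to 5, right 1 to 6 — 14 moves in all.
Check: order respected (11 at step 8, 10 at step 9); 14 moves as required.

1, 2, 3, 4, 8, 12, 16, 15, 11, 10, 14, 13, 9, 5, 6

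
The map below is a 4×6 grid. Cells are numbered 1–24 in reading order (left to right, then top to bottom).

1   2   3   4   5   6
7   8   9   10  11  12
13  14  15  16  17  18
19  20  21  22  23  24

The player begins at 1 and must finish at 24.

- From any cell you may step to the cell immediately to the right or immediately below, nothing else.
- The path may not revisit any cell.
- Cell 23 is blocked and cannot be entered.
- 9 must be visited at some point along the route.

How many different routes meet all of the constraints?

A right/down-only route from 1 to 24 makes exactly 3 down-moves and 5 right-moves in some order.
With no other constraints that would be C(8,3) = 56 routes.
Split at 9 and multiply the segment counts (each segment already excludes blocked cells): 1→9: 3; 9→24: 4; product = 12.
That gives 12 routes.

12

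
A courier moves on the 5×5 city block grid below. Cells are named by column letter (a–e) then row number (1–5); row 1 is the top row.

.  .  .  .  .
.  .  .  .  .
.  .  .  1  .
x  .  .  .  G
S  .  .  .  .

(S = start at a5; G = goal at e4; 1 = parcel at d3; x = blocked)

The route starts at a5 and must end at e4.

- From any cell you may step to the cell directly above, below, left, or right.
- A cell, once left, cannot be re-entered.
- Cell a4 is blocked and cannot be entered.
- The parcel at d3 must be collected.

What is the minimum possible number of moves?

Any route passes through d3 somewhere between a5 and e4. Summing Manhattan distances along the two legs (a5 → d3 → e4) gives a lower bound of 5 + 2 = 7 moves.
A route of 7 moves achieves this: a5 → b5 → b4 → b3 → c3 → d3 → d4 → e4.
Since 7 matches the lower bound, it is optimal.

7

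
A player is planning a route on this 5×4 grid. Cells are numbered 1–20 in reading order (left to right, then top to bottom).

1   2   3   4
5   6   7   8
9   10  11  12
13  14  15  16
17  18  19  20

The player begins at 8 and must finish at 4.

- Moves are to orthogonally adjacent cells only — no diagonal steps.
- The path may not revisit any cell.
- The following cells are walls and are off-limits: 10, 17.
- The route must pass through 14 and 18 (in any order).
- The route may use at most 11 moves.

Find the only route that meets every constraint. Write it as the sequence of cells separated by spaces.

Any route must reach 14 and 18 and still end at 4 within 11 moves, so the order of the required stops is forced.
Route from 8: 3× down (reaching 20), 2× left (reaching 18), up to 14, right to 15, 3× up (reaching 3), right to 4 — 11 moves in all.
Check: all required cells visited; 11 ≤ 11 moves.

8 12 16 20 19 18 14 15 11 7 3 4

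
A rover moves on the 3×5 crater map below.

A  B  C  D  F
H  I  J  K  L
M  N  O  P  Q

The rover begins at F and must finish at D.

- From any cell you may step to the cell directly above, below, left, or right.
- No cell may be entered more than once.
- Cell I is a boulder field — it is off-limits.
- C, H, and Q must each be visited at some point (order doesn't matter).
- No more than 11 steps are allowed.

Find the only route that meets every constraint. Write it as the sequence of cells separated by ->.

F -> L -> Q -> P -> O -> N -> M -> H -> A -> B -> C -> D

The 11-move cap with required stops at C, H, Q leaves no slack for detours.
Route from F: 2× down (reaching Q), 4× left (reaching M), 2× up (reaching A), 3× right (reaching D) — 11 moves in all.
Check: all required cells visited; 11 ≤ 11 moves.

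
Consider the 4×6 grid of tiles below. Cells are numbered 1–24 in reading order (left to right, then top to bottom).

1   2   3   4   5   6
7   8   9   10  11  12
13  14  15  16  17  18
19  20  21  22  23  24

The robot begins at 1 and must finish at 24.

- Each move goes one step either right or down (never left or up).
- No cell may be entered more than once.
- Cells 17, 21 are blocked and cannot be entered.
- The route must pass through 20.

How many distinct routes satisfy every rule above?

A right/down-only route from 1 to 24 makes exactly 3 down-moves and 5 right-moves in some order.
With no other constraints that would be C(8,3) = 56 routes.
Split at 20 and multiply the segment counts (each segment already excludes blocked cells): 1→20: 4; 20→24: 0; product = 0.
No route satisfies every constraint, so the count is 0.

0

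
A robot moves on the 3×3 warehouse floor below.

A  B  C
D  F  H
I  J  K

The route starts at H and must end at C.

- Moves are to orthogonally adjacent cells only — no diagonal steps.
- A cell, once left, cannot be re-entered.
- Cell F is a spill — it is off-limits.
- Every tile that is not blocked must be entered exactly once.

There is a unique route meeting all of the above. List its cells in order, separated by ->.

H -> K -> J -> I -> D -> A -> B -> C

Need to visit all 8 open cells exactly once, starting at H and ending at C.
Cell K has only two open neighbours (H and J), so the path must pass straight through it: one of those is the cell it's entered from and the other is where it exits.
Route from H: down 1 to K, left 2 to I, up 2 to A, right 2 to C — 7 moves in all.
Check: all 8 open cells covered.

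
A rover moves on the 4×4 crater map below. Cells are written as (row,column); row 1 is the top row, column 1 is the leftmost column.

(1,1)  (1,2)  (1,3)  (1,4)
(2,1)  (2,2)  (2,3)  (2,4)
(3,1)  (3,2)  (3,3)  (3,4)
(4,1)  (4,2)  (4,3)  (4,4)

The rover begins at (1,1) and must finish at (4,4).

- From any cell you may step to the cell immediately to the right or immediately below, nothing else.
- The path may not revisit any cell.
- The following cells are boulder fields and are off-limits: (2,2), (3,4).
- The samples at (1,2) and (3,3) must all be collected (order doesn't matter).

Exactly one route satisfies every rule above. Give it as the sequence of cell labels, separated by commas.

(1,1), (1,2), (1,3), (2,3), (3,3), (4,3), (4,4)

Moves only go right or down, so the column and row indices never decrease.
Route from (1,1): 2× right (reaching (1,3)), 3× down (reaching (4,3)), right to (4,4) — 6 moves in all.
Check: all required cells visited.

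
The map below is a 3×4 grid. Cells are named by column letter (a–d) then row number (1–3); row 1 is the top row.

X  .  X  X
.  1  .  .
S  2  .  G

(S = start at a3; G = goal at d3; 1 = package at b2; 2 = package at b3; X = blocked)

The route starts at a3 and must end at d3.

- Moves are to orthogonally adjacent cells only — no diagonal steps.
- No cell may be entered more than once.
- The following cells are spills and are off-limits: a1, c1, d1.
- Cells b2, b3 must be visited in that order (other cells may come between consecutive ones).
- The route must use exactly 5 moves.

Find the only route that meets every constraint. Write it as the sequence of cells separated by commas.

The waypoints must appear in the order b2, b3, with no cell reused.
Route from a3: up to a2, right to b2, down to b3, 2× right (reaching d3) — 5 moves in all.
Check: order respected (1 at step 2, 2 at step 3); 5 moves as required.

a3, a2, b2, b3, c3, d3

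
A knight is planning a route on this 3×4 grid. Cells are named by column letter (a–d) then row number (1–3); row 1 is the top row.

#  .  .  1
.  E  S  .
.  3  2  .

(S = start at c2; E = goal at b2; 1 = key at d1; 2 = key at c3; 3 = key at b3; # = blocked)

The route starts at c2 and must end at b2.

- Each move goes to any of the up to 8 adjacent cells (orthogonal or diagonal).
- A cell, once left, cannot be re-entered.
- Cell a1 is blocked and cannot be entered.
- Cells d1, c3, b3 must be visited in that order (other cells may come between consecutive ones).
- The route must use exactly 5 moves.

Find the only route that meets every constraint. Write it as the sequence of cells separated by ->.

The waypoints must appear in the order d1, c3, b3, with no cell reused.
Route from c2: up-right to d1, down to d2, down-left to c3, left to b3, up to b2 — 5 moves in all.
Check: order respected (1 at step 1, 2 at step 3, 3 at step 4); 5 moves as required.

c2 -> d1 -> d2 -> c3 -> b3 -> b2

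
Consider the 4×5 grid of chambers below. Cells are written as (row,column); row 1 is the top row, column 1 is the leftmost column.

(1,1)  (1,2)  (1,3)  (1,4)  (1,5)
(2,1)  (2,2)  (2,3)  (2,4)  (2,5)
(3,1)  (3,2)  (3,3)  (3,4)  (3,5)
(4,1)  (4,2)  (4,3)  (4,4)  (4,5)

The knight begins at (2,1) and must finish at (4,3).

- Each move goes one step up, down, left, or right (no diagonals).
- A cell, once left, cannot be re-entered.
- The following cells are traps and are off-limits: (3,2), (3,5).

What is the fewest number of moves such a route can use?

The Manhattan distance from (2,1) to (4,3) is |2−4| + |1−3| = 4, so at least 4 moves are needed.
A route of 4 moves achieves this: (2,1) → (3,1) → (4,1) → (4,2) → (4,3).
Since 4 matches the lower bound, it is optimal.

4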